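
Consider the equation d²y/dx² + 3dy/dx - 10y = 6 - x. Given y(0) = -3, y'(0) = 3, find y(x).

Characteristic equation r² + 3r - 10 = 0 factors as (r + 5)(r - 2) = 0, so r = -5, 2.
Hence y_h = C1*exp(-5*x) + C2*exp(2*x).
For the particular solution try y_p = A0 + A1*x. Substituting and matching coefficients of each power of x gives A0 = -57/100, A1 = 1/10, so y_p = -57/100 + x/10.
General solution: y = -57/100 + x/10 + C1*exp(-5*x) + C2*exp(2*x).
Apply the initial conditions: y(0) = -57/100 + C1 + C2 = -3 and y'(0) = 1/10 - 5*C1 + 2*C2 = 3. Solving gives C1 = -194/175, C2 = -37/28.

y = -57/100 - 194*exp(-5*x)/175 - 37*exp(2*x)/28 + x/10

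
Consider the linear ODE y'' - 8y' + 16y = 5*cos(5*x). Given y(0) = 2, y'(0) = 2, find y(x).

Characteristic equation r² - 8r + 16 = 0 has discriminant (-8)² - 4·(16) = 0, so r = 4 is a repeated root.
Hence y_h = (C1 + C2*x)*exp(4*x).
Try y_p = A*cos(5*x) + B*sin(5*x). Substituting and equating the coefficients of cos(5x) and sin(5x) gives A = -45/1681, B = -200/1681, so y_p = -200*sin(5*x)/1681 - 45*cos(5*x)/1681.
General solution: y = -200*sin(5*x)/1681 - 45*cos(5*x)/1681 + C1*exp(4*x) + C2*x*exp(4*x).
Apply the initial conditions: y(0) = -45/1681 + C1 = 2 and y'(0) = -1000/1681 + C2 + 4*C1 = 2. Solving gives C1 = 3407/1681, C2 = -226/41.

y = -200*sin(5*x)/1681 - 45*cos(5*x)/1681 + 3407*exp(4*x)/1681 - 226*x*exp(4*x)/41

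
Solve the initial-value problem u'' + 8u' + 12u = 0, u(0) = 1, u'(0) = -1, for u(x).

u = -exp(-6*x)/4 + 5*exp(-2*x)/4

Characteristic equation r² + 8r + 12 = 0 factors as (r + 6)(r + 2) = 0, so r = -6, -2.
Hence u_h = C1*exp(-6*x) + C2*exp(-2*x).
Apply the initial conditions: u(0) = C1 + C2 = 1 and u'(0) = -6*C1 - 2*C2 = -1. Solving gives C1 = -1/4, C2 = 5/4.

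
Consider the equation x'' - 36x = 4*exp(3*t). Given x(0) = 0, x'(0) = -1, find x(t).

x = -4*exp(3*t)/27 + exp(6*t)/36 + 13*exp(-6*t)/108

Characteristic equation r² - 36 = 0 factors as (r + 6)(r - 6) = 0, so r = -6, 6.
Hence x_h = C1*exp(-6*t) + C2*exp(6*t).
Try x_p = A*exp(3*t). Substituting into the equation and dividing by exp(3*t) gives A = -4/27, so x_p = -4*exp(3*t)/27.
General solution: x = -4*exp(3*t)/27 + C1*exp(-6*t) + C2*exp(6*t).
Apply the initial conditions: x(0) = -4/27 + C1 + C2 = 0 and x'(0) = -4/9 - 6*C1 + 6*C2 = -1. Solving gives C1 = 13/108, C2 = 1/36.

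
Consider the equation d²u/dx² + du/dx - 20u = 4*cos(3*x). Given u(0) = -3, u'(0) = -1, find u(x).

Characteristic equation r² + r - 20 = 0 factors as (r + 5)(r - 4) = 0, so r = -5, 4.
Hence u_h = C1*exp(-5*x) + C2*exp(4*x).
Try u_p = A*cos(3*x) + B*sin(3*x). Substituting and equating the coefficients of cos(3x) and sin(3x) gives A = -58/425, B = 6/425, so u_p = -58*cos(3*x)/425 + 6*sin(3*x)/425.
General solution: u = -58*cos(3*x)/425 + 6*sin(3*x)/425 + C1*exp(-5*x) + C2*exp(4*x).
Apply the initial conditions: u(0) = -58/425 + C1 + C2 = -3 and u'(0) = 18/425 - 5*C1 + 4*C2 = -1. Solving gives C1 = -59/51, C2 = -128/75.

u = -128*exp(4*x)/75 - 59*exp(-5*x)/51 - 58*cos(3*x)/425 + 6*sin(3*x)/425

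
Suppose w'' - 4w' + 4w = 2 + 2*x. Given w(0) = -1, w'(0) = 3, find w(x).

Characteristic equation r² - 4r + 4 = 0 has discriminant (-4)² - 4·(4) = 0, so r = 2 is a repeated root.
Hence w_h = (C1 + C2*x)*exp(2*x).
For the particular solution try w_p = A0 + A1*x. Substituting and matching coefficients of each power of x gives A0 = 1, A1 = 1/2, so w_p = 1 + x/2.
General solution: w = 1 + x/2 + C1*exp(2*x) + C2*x*exp(2*x).
Apply the initial conditions: w(0) = 1 + C1 = -1 and w'(0) = 1/2 + C2 + 2*C1 = 3. Solving gives C1 = -2, C2 = 13/2.

w = 1 + x/2 - 2*exp(2*x) + 13*x*exp(2*x)/2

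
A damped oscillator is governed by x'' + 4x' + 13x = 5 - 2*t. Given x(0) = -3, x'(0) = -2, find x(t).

x = 73/169 - 2*t/13 - 1472*exp(-2*t)*sin(3*t)/507 - 580*cos(3*t)*exp(-2*t)/169

Characteristic equation r² + 4r + 13 = 0 has discriminant (4)² - 4·(13) = -36 < 0, so r = -2 ± 3i.
Hence x_h = C1*cos(3*t)*exp(-2*t) + C2*exp(-2*t)*sin(3*t).
For the particular solution try x_p = A0 + A1*t. Substituting and matching coefficients of each power of t gives A0 = 73/169, A1 = -2/13, so x_p = 73/169 - 2*t/13.
General solution: x = 73/169 - 2*t/13 + C1*cos(3*t)*exp(-2*t) + C2*exp(-2*t)*sin(3*t).
Apply the initial conditions: x(0) = 73/169 + C1 = -3 and x'(0) = -2/13 - 2*C1 + 3*C2 = -2. Solving gives C1 = -580/169, C2 = -1472/507.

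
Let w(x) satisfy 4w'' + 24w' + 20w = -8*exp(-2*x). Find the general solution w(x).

Divide through by 4: w'' + 6w' + 5w = -2*exp(-2*x).
Characteristic equation r² + 6r + 5 = 0 factors as (r + 5)(r + 1) = 0, so r = -5, -1.
Hence w_h = C1*exp(-5*x) + C2*exp(-x).
Try w_p = A*exp(-2*x). Substituting into the equation and dividing by exp(-2*x) gives A = 2/3, so w_p = 2*exp(-2*x)/3.

w = 2*exp(-2*x)/3 + C1*exp(-5*x) + C2*exp(-x)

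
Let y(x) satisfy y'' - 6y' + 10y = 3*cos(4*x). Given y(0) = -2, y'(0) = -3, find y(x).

y = -2*sin(4*x)/17 - cos(4*x)/34 - 67*cos(x)*exp(3*x)/34 + 115*exp(3*x)*sin(x)/34

Characteristic equation r² - 6r + 10 = 0 has discriminant (-6)² - 4·(10) = -4 < 0, so r = 3 ± i.
Hence y_h = C1*cos(x)*exp(3*x) + C2*exp(3*x)*sin(x).
Try y_p = A*cos(4*x) + B*sin(4*x). Substituting and equating the coefficients of cos(4x) and sin(4x) gives A = -1/34, B = -2/17, so y_p = -2*sin(4*x)/17 - cos(4*x)/34.
General solution: y = -2*sin(4*x)/17 - cos(4*x)/34 + C1*cos(x)*exp(3*x) + C2*exp(3*x)*sin(x).
Apply the initial conditions: y(0) = -1/34 + C1 = -2 and y'(0) = -8/17 + C2 + 3*C1 = -3. Solving gives C1 = -67/34, C2 = 115/34.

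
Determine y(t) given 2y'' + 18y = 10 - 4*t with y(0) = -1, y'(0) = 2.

y = 5/9 - 14*cos(3*t)/9 - 2*t/9 + 20*sin(3*t)/27

Divide through by 2: y'' + 9y = 5 - 2*t.
Characteristic equation r² + 9 = 0 has discriminant (0)² - 4·(9) = -36 < 0, so r = ± 3i.
Hence y_h = C1*cos(3*t) + C2*sin(3*t).
For the particular solution try y_p = A0 + A1*t. Substituting and matching coefficients of each power of t gives A0 = 5/9, A1 = -2/9, so y_p = 5/9 - 2*t/9.
General solution: y = 5/9 - 2*t/9 + C1*cos(3*t) + C2*sin(3*t).
Apply the initial conditions: y(0) = 5/9 + C1 = -1 and y'(0) = -2/9 + 3*C2 = 2. Solving gives C1 = -14/9, C2 = 20/27.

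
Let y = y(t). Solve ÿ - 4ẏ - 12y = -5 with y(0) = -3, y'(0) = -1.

y = 5/12 - 47*exp(6*t)/48 - 39*exp(-2*t)/16

Characteristic equation r² - 4r - 12 = 0 factors as (r - 6)(r + 2) = 0, so r = 6, -2.
Hence y_h = C1*exp(6*t) + C2*exp(-2*t).
For the particular solution try y_p = A0. Substituting and matching coefficients of each power of t gives A0 = 5/12, so y_p = 5/12.
General solution: y = 5/12 + C1*exp(6*t) + C2*exp(-2*t).
Apply the initial conditions: y(0) = 5/12 + C1 + C2 = -3 and y'(0) = -2*C2 + 6*C1 = -1. Solving gives C1 = -47/48, C2 = -39/16.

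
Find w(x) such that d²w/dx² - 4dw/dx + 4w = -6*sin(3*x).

Characteristic equation r² - 4r + 4 = 0 has discriminant (-4)² - 4·(4) = 0, so r = 2 is a repeated root.
Hence w_h = (C1 + C2*x)*exp(2*x).
Try w_p = A*cos(3*x) + B*sin(3*x). Substituting and equating the coefficients of cos(3x) and sin(3x) gives A = -72/169, B = 30/169, so w_p = -72*cos(3*x)/169 + 30*sin(3*x)/169.

w = -72*cos(3*x)/169 + 30*sin(3*x)/169 + C1*exp(2*x) + C2*x*exp(2*x)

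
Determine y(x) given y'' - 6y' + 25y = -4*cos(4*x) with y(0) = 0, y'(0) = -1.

Characteristic equation r² - 6r + 25 = 0 has discriminant (-6)² - 4·(25) = -64 < 0, so r = 3 ± 4i.
Hence y_h = C1*cos(4*x)*exp(3*x) + C2*exp(3*x)*sin(4*x).
Try y_p = A*cos(4*x) + B*sin(4*x). Substituting and equating the coefficients of cos(4x) and sin(4x) gives A = -4/73, B = 32/219, so y_p = -4*cos(4*x)/73 + 32*sin(4*x)/219.
General solution: y = -4*cos(4*x)/73 + 32*sin(4*x)/219 + C1*cos(4*x)*exp(3*x) + C2*exp(3*x)*sin(4*x).
Apply the initial conditions: y(0) = -4/73 + C1 = 0 and y'(0) = 128/219 + 3*C1 + 4*C2 = -1. Solving gives C1 = 4/73, C2 = -383/876.

y = -4*cos(4*x)/73 + 32*sin(4*x)/219 - 383*exp(3*x)*sin(4*x)/876 + 4*cos(4*x)*exp(3*x)/73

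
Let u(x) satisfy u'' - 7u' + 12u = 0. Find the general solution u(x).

Characteristic equation r² - 7r + 12 = 0 factors as (r - 3)(r - 4) = 0, so r = 3, 4.
Hence u_h = C1*exp(3*x) + C2*exp(4*x).

u = C1*exp(3*x) + C2*exp(4*x)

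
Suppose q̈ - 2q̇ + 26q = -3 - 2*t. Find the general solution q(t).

q = -41/338 - t/13 + C1*cos(5*t)*exp(t) + C2*exp(t)*sin(5*t)

Characteristic equation r² - 2r + 26 = 0 has discriminant (-2)² - 4·(26) = -100 < 0, so r = 1 ± 5i.
Hence q_h = C1*cos(5*t)*exp(t) + C2*exp(t)*sin(5*t).
For the particular solution try q_p = A0 + A1*t. Substituting and matching coefficients of each power of t gives A0 = -41/338, A1 = -1/13, so q_p = -41/338 - t/13.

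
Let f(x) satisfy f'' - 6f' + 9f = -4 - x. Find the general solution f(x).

Characteristic equation r² - 6r + 9 = 0 has discriminant (-6)² - 4·(9) = 0, so r = 3 is a repeated root.
Hence f_h = (C1 + C2*x)*exp(3*x).
For the particular solution try f_p = A0 + A1*x. Substituting and matching coefficients of each power of x gives A0 = -14/27, A1 = -1/9, so f_p = -14/27 - x/9.

f = -14/27 - x/9 + C1*exp(3*x) + C2*x*exp(3*x)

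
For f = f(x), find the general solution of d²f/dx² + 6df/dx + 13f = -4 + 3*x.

f = -70/169 + 3*x/13 + C1*cos(2*x)*exp(-3*x) + C2*exp(-3*x)*sin(2*x)

Characteristic equation r² + 6r + 13 = 0 has discriminant (6)² - 4·(13) = -16 < 0, so r = -3 ± 2i.
Hence f_h = C1*cos(2*x)*exp(-3*x) + C2*exp(-3*x)*sin(2*x).
For the particular solution try f_p = A0 + A1*x. Substituting and matching coefficients of each power of x gives A0 = -70/169, A1 = 3/13, so f_p = -70/169 + 3*x/13.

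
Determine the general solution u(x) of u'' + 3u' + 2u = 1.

u = 1/2 + C1*exp(-x) + C2*exp(-2*x)

Characteristic equation r² + 3r + 2 = 0 factors as (r + 1)(r + 2) = 0, so r = -1, -2.
Hence u_h = C1*exp(-x) + C2*exp(-2*x).
For the particular solution try u_p = A0. Substituting and matching coefficients of each power of x gives A0 = 1/2, so u_p = 1/2.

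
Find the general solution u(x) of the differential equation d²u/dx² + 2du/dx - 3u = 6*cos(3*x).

u = -2*cos(3*x)/5 + sin(3*x)/5 + C1*exp(-3*x) + C2*exp(x)

Characteristic equation r² + 2r - 3 = 0 factors as (r + 3)(r - 1) = 0, so r = -3, 1.
Hence u_h = C1*exp(-3*x) + C2*exp(x).
Try u_p = A*cos(3*x) + B*sin(3*x). Substituting and equating the coefficients of cos(3x) and sin(3x) gives A = -2/5, B = 1/5, so u_p = -2*cos(3*x)/5 + sin(3*x)/5.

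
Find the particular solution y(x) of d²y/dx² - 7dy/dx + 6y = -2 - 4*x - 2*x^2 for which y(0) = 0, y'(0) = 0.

Characteristic equation r² - 7r + 6 = 0 factors as (r - 6)(r - 1) = 0, so r = 6, 1.
Hence y_h = C1*exp(6*x) + C2*exp(x).
For the particular solution try y_p = A0 + A1*x + A2*x^2. Substituting and matching coefficients of each power of x gives A0 = -103/54, A1 = -13/9, A2 = -1/3, so y_p = -103/54 - 13*x/9 - x^2/3.
General solution: y = -103/54 - 13*x/9 - x^2/3 + C1*exp(6*x) + C2*exp(x).
Apply the initial conditions: y(0) = -103/54 + C1 + C2 = 0 and y'(0) = -13/9 + C2 + 6*C1 = 0. Solving gives C1 = -5/54, C2 = 2.

y = -103/54 + 2*exp(x) - 13*x/9 - 5*exp(6*x)/54 - x**2/3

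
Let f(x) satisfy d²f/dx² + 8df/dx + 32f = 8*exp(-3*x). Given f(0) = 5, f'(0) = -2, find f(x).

Characteristic equation r² + 8r + 32 = 0 has discriminant (8)² - 4·(32) = -64 < 0, so r = -4 ± 4i.
Hence f_h = C1*cos(4*x)*exp(-4*x) + C2*exp(-4*x)*sin(4*x).
Try f_p = A*exp(-3*x). Substituting into the equation and dividing by exp(-3*x) gives A = 8/17, so f_p = 8*exp(-3*x)/17.
General solution: f = 8*exp(-3*x)/17 + C1*cos(4*x)*exp(-4*x) + C2*exp(-4*x)*sin(4*x).
Apply the initial conditions: f(0) = 8/17 + C1 = 5 and f'(0) = -24/17 - 4*C1 + 4*C2 = -2. Solving gives C1 = 77/17, C2 = 149/34.

f = 8*exp(-3*x)/17 + 77*cos(4*x)*exp(-4*x)/17 + 149*exp(-4*x)*sin(4*x)/34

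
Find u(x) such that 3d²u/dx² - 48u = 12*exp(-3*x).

u = -4*exp(-3*x)/7 + C1*exp(-4*x) + C2*exp(4*x)

Divide through by 3: u'' - 16u = 4*exp(-3*x).
Characteristic equation r² - 16 = 0 factors as (r + 4)(r - 4) = 0, so r = -4, 4.
Hence u_h = C1*exp(-4*x) + C2*exp(4*x).
Try u_p = A*exp(-3*x). Substituting into the equation and dividing by exp(-3*x) gives A = -4/7, so u_p = -4*exp(-3*x)/7.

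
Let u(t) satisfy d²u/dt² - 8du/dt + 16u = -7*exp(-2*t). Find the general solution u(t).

u = -7*exp(-2*t)/36 + C1*exp(4*t) + C2*t*exp(4*t)

Characteristic equation r² - 8r + 16 = 0 has discriminant (-8)² - 4·(16) = 0, so r = 4 is a repeated root.
Hence u_h = (C1 + C2*t)*exp(4*t).
Try u_p = A*exp(-2*t). Substituting into the equation and dividing by exp(-2*t) gives A = -7/36, so u_p = -7*exp(-2*t)/36.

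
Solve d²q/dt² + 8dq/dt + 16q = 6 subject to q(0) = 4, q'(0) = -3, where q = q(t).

q = 3/8 + 29*exp(-4*t)/8 + 23*t*exp(-4*t)/2

Characteristic equation r² + 8r + 16 = 0 has discriminant (8)² - 4·(16) = 0, so r = -4 is a repeated root.
Hence q_h = (C1 + C2*t)*exp(-4*t).
For the particular solution try q_p = A0. Substituting and matching coefficients of each power of t gives A0 = 3/8, so q_p = 3/8.
General solution: q = 3/8 + C1*exp(-4*t) + C2*t*exp(-4*t).
Apply the initial conditions: q(0) = 3/8 + C1 = 4 and q'(0) = C2 - 4*C1 = -3. Solving gives C1 = 29/8, C2 = 23/2.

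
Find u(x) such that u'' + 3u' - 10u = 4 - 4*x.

Characteristic equation r² + 3r - 10 = 0 factors as (r - 2)(r + 5) = 0, so r = 2, -5.
Hence u_h = C1*exp(2*x) + C2*exp(-5*x).
For the particular solution try u_p = A0 + A1*x. Substituting and matching coefficients of each power of x gives A0 = -7/25, A1 = 2/5, so u_p = -7/25 + 2*x/5.

u = -7/25 + 2*x/5 + C1*exp(2*x) + C2*exp(-5*x)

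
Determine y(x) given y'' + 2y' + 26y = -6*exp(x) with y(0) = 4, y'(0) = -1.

y = -6*exp(x)/29 + 99*exp(-x)*sin(5*x)/145 + 122*cos(5*x)*exp(-x)/29

Characteristic equation r² + 2r + 26 = 0 has discriminant (2)² - 4·(26) = -100 < 0, so r = -1 ± 5i.
Hence y_h = C1*cos(5*x)*exp(-x) + C2*exp(-x)*sin(5*x).
Try y_p = A*exp(x). Substituting into the equation and dividing by exp(x) gives A = -6/29, so y_p = -6*exp(x)/29.
General solution: y = -6*exp(x)/29 + C1*cos(5*x)*exp(-x) + C2*exp(-x)*sin(5*x).
Apply the initial conditions: y(0) = -6/29 + C1 = 4 and y'(0) = -6/29 - C1 + 5*C2 = -1. Solving gives C1 = 122/29, C2 = 99/145.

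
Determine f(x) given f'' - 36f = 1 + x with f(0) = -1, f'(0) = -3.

Characteristic equation r² - 36 = 0 factors as (r + 6)(r - 6) = 0, so r = -6, 6.
Hence f_h = C1*exp(-6*x) + C2*exp(6*x).
For the particular solution try f_p = A0 + A1*x. Substituting and matching coefficients of each power of x gives A0 = -1/36, A1 = -1/36, so f_p = -1/36 - x/36.
General solution: f = -1/36 - x/36 + C1*exp(-6*x) + C2*exp(6*x).
Apply the initial conditions: f(0) = -1/36 + C1 + C2 = -1 and f'(0) = -1/36 - 6*C1 + 6*C2 = -3. Solving gives C1 = -103/432, C2 = -317/432.

f = -1/36 - 317*exp(6*x)/432 - 103*exp(-6*x)/432 - x/36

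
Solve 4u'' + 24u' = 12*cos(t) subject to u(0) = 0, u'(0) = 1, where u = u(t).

Divide through by 4: u'' + 6u' = 3*cos(t).
Characteristic equation r² + 6r = 0 factors as (r + 6)r = 0, so r = -6, 0.
Hence u_h = C1*exp(-6*t) + C2.
Try u_p = A*cos(t) + B*sin(t). Substituting and equating the coefficients of cos(t) and sin(t) gives A = -3/37, B = 18/37, so u_p = -3*cos(t)/37 + 18*sin(t)/37.
General solution: u = C2 - 3*cos(t)/37 + 18*sin(t)/37 + C1*exp(-6*t).
Apply the initial conditions: u(0) = -3/37 + C1 + C2 = 0 and u'(0) = 18/37 - 6*C1 = 1. Solving gives C1 = -19/222, C2 = 1/6.

u = 1/6 - 19*exp(-6*t)/222 - 3*cos(t)/37 + 18*sin(t)/37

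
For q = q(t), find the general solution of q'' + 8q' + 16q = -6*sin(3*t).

Characteristic equation r² + 8r + 16 = 0 has discriminant (8)² - 4·(16) = 0, so r = -4 is a repeated root.
Hence q_h = (C1 + C2*t)*exp(-4*t).
Try q_p = A*cos(3*t) + B*sin(3*t). Substituting and equating the coefficients of cos(3t) and sin(3t) gives A = 144/625, B = -42/625, so q_p = -42*sin(3*t)/625 + 144*cos(3*t)/625.

q = -42*sin(3*t)/625 + 144*cos(3*t)/625 + C1*exp(-4*t) + C2*t*exp(-4*t)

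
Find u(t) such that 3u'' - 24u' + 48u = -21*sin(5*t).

Divide through by 3: u'' - 8u' + 16u = -7*sin(5*t).
Characteristic equation r² - 8r + 16 = 0 has discriminant (-8)² - 4·(16) = 0, so r = 4 is a repeated root.
Hence u_h = (C1 + C2*t)*exp(4*t).
Try u_p = A*cos(5*t) + B*sin(5*t). Substituting and equating the coefficients of cos(5t) and sin(5t) gives A = -280/1681, B = 63/1681, so u_p = -280*cos(5*t)/1681 + 63*sin(5*t)/1681.

u = -280*cos(5*t)/1681 + 63*sin(5*t)/1681 + C1*exp(4*t) + C2*t*exp(4*t)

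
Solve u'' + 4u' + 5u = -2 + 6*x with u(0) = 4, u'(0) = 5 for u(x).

u = -34/25 + 6*x/5 + 134*cos(x)*exp(-2*x)/25 + 363*exp(-2*x)*sin(x)/25

Characteristic equation r² + 4r + 5 = 0 has discriminant (4)² - 4·(5) = -4 < 0, so r = -2 ± i.
Hence u_h = C1*cos(x)*exp(-2*x) + C2*exp(-2*x)*sin(x).
For the particular solution try u_p = A0 + A1*x. Substituting and matching coefficients of each power of x gives A0 = -34/25, A1 = 6/5, so u_p = -34/25 + 6*x/5.
General solution: u = -34/25 + 6*x/5 + C1*cos(x)*exp(-2*x) + C2*exp(-2*x)*sin(x).
Apply the initial conditions: u(0) = -34/25 + C1 = 4 and u'(0) = 6/5 + C2 - 2*C1 = 5. Solving gives C1 = 134/25, C2 = 363/25.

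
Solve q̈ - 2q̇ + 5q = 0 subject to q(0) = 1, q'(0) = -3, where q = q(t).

Characteristic equation r² - 2r + 5 = 0 has discriminant (-2)² - 4·(5) = -16 < 0, so r = 1 ± 2i.
Hence q_h = C1*cos(2*t)*exp(t) + C2*exp(t)*sin(2*t).
Apply the initial conditions: q(0) = C1 = 1 and q'(0) = C1 + 2*C2 = -3. Solving gives C1 = 1, C2 = -2.

q = cos(2*t)*exp(t) - 2*exp(t)*sin(2*t)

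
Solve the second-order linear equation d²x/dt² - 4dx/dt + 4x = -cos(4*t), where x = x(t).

Characteristic equation r² - 4r + 4 = 0 has discriminant (-4)² - 4·(4) = 0, so r = 2 is a repeated root.
Hence x_h = (C1 + C2*t)*exp(2*t).
Try x_p = A*cos(4*t) + B*sin(4*t). Substituting and equating the coefficients of cos(4t) and sin(4t) gives A = 3/100, B = 1/25, so x_p = sin(4*t)/25 + 3*cos(4*t)/100.

x = sin(4*t)/25 + 3*cos(4*t)/100 + C1*exp(2*t) + C2*t*exp(2*t)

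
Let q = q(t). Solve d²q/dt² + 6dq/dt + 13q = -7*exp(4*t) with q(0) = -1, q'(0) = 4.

Characteristic equation r² + 6r + 13 = 0 has discriminant (6)² - 4·(13) = -16 < 0, so r = -3 ± 2i.
Hence q_h = C1*cos(2*t)*exp(-3*t) + C2*exp(-3*t)*sin(2*t).
Try q_p = A*exp(4*t). Substituting into the equation and dividing by exp(4*t) gives A = -7/53, so q_p = -7*exp(4*t)/53.
General solution: q = -7*exp(4*t)/53 + C1*cos(2*t)*exp(-3*t) + C2*exp(-3*t)*sin(2*t).
Apply the initial conditions: q(0) = -7/53 + C1 = -1 and q'(0) = -28/53 - 3*C1 + 2*C2 = 4. Solving gives C1 = -46/53, C2 = 51/53.

q = -7*exp(4*t)/53 - 46*cos(2*t)*exp(-3*t)/53 + 51*exp(-3*t)*sin(2*t)/53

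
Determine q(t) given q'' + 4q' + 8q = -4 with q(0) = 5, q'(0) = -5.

Characteristic equation r² + 4r + 8 = 0 has discriminant (4)² - 4·(8) = -16 < 0, so r = -2 ± 2i.
Hence q_h = C1*cos(2*t)*exp(-2*t) + C2*exp(-2*t)*sin(2*t).
For the particular solution try q_p = A0. Substituting and matching coefficients of each power of t gives A0 = -1/2, so q_p = -1/2.
General solution: q = -1/2 + C1*cos(2*t)*exp(-2*t) + C2*exp(-2*t)*sin(2*t).
Apply the initial conditions: q(0) = -1/2 + C1 = 5 and q'(0) = -2*C1 + 2*C2 = -5. Solving gives C1 = 11/2, C2 = 3.

q = -1/2 + 3*exp(-2*t)*sin(2*t) + 11*cos(2*t)*exp(-2*t)/2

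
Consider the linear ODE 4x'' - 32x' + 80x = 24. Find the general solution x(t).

x = 3/10 + C1*cos(2*t)*exp(4*t) + C2*exp(4*t)*sin(2*t)

Divide through by 4: x'' - 8x' + 20x = 6.
Characteristic equation r² - 8r + 20 = 0 has discriminant (-8)² - 4·(20) = -16 < 0, so r = 4 ± 2i.
Hence x_h = C1*cos(2*t)*exp(4*t) + C2*exp(4*t)*sin(2*t).
For the particular solution try x_p = A0. Substituting and matching coefficients of each power of t gives A0 = 3/10, so x_p = 3/10.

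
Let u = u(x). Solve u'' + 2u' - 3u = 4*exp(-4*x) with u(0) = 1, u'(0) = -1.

Characteristic equation r² + 2r - 3 = 0 factors as (r + 3)(r - 1) = 0, so r = -3, 1.
Hence u_h = C1*exp(-3*x) + C2*exp(x).
Try u_p = A*exp(-4*x). Substituting into the equation and dividing by exp(-4*x) gives A = 4/5, so u_p = 4*exp(-4*x)/5.
General solution: u = 4*exp(-4*x)/5 + C1*exp(-3*x) + C2*exp(x).
Apply the initial conditions: u(0) = 4/5 + C1 + C2 = 1 and u'(0) = -16/5 + C2 - 3*C1 = -1. Solving gives C1 = -1/2, C2 = 7/10.

u = -exp(-3*x)/2 + 4*exp(-4*x)/5 + 7*exp(x)/10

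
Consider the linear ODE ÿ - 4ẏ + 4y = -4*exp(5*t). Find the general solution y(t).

Characteristic equation r² - 4r + 4 = 0 has discriminant (-4)² - 4·(4) = 0, so r = 2 is a repeated root.
Hence y_h = (C1 + C2*t)*exp(2*t).
Try y_p = A*exp(5*t). Substituting into the equation and dividing by exp(5*t) gives A = -4/9, so y_p = -4*exp(5*t)/9.

y = -4*exp(5*t)/9 + C1*exp(2*t) + C2*t*exp(2*t)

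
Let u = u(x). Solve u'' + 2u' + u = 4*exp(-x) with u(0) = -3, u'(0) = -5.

Characteristic equation r² + 2r + 1 = 0 has discriminant (2)² - 4·(1) = 0, so r = -1 is a repeated root.
Hence u_h = (C1 + C2*x)*exp(-x).
Since exp(-x) solves the homogeneous equation (r = -1 is a root of multiplicity 2), multiply the trial by x^2. Try u_p = A*x^2*exp(-x). Substituting into the equation and dividing by exp(-x) gives A = 2, so u_p = 2*x^2*exp(-x).
General solution: u = C1*exp(-x) + 2*x^2*exp(-x) + C2*x*exp(-x).
Apply the initial conditions: u(0) = C1 = -3 and u'(0) = C2 - C1 = -5. Solving gives C1 = -3, C2 = -8.

u = -3*exp(-x) - 8*x*exp(-x) + 2*x**2*exp(-x)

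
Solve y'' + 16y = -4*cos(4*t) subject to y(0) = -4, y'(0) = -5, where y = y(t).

y = -4*cos(4*t) - 5*sin(4*t)/4 - t*sin(4*t)/2

Characteristic equation r² + 16 = 0 has discriminant (0)² - 4·(16) = -64 < 0, so r = ± 4i.
Hence y_h = C1*cos(4*t) + C2*sin(4*t).
Since ±4i are characteristic roots, multiply the trial by t. Try y_p = t*(A*cos(4*t) + B*sin(4*t)). Substituting and equating the coefficients of cos(4t) and sin(4t) gives A = 0, B = -1/2, so y_p = -t*sin(4*t)/2.
General solution: y = C1*cos(4*t) + C2*sin(4*t) - t*sin(4*t)/2.
Apply the initial conditions: y(0) = C1 = -4 and y'(0) = 4*C2 = -5. Solving gives C1 = -4, C2 = -5/4.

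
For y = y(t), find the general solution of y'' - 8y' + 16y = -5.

Characteristic equation r² - 8r + 16 = 0 has discriminant (-8)² - 4·(16) = 0, so r = 4 is a repeated root.
Hence y_h = (C1 + C2*t)*exp(4*t).
For the particular solution try y_p = A0. Substituting and matching coefficients of each power of t gives A0 = -5/16, so y_p = -5/16.

y = -5/16 + C1*exp(4*t) + C2*t*exp(4*t)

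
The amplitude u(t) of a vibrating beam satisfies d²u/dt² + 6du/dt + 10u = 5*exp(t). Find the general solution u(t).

u = 5*exp(t)/17 + C1*cos(t)*exp(-3*t) + C2*exp(-3*t)*sin(t)

Characteristic equation r² + 6r + 10 = 0 has discriminant (6)² - 4·(10) = -4 < 0, so r = -3 ± i.
Hence u_h = C1*cos(t)*exp(-3*t) + C2*exp(-3*t)*sin(t).
Try u_p = A*exp(t). Substituting into the equation and dividing by exp(t) gives A = 5/17, so u_p = 5*exp(t)/17.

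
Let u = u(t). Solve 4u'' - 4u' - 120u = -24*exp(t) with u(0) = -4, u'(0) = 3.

Divide through by 4: u'' - u' - 30u = -6*exp(t).
Characteristic equation r² - r - 30 = 0 factors as (r + 5)(r - 6) = 0, so r = -5, 6.
Hence u_h = C1*exp(-5*t) + C2*exp(6*t).
Try u_p = A*exp(t). Substituting into the equation and dividing by exp(t) gives A = 1/5, so u_p = exp(t)/5.
General solution: u = exp(t)/5 + C1*exp(-5*t) + C2*exp(6*t).
Apply the initial conditions: u(0) = 1/5 + C1 + C2 = -4 and u'(0) = 1/5 - 5*C1 + 6*C2 = 3. Solving gives C1 = -28/11, C2 = -91/55.

u = -91*exp(6*t)/55 - 28*exp(-5*t)/11 + exp(t)/5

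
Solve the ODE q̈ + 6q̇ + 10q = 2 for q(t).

q = 1/5 + C1*cos(t)*exp(-3*t) + C2*exp(-3*t)*sin(t)

Characteristic equation r² + 6r + 10 = 0 has discriminant (6)² - 4·(10) = -4 < 0, so r = -3 ± i.
Hence q_h = C1*cos(t)*exp(-3*t) + C2*exp(-3*t)*sin(t).
For the particular solution try q_p = A0. Substituting and matching coefficients of each power of t gives A0 = 1/5, so q_p = 1/5.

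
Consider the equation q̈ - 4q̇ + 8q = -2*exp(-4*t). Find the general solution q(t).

Characteristic equation r² - 4r + 8 = 0 has discriminant (-4)² - 4·(8) = -16 < 0, so r = 2 ± 2i.
Hence q_h = C1*cos(2*t)*exp(2*t) + C2*exp(2*t)*sin(2*t).
Try q_p = A*exp(-4*t). Substituting into the equation and dividing by exp(-4*t) gives A = -1/20, so q_p = -exp(-4*t)/20.

q = -exp(-4*t)/20 + C1*cos(2*t)*exp(2*t) + C2*exp(2*t)*sin(2*t)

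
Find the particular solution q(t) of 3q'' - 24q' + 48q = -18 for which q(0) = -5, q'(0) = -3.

q = -3/8 - 37*exp(4*t)/8 + 31*t*exp(4*t)/2

Divide through by 3: q'' - 8q' + 16q = -6.
Characteristic equation r² - 8r + 16 = 0 has discriminant (-8)² - 4·(16) = 0, so r = 4 is a repeated root.
Hence q_h = (C1 + C2*t)*exp(4*t).
For the particular solution try q_p = A0. Substituting and matching coefficients of each power of t gives A0 = -3/8, so q_p = -3/8.
General solution: q = -3/8 + C1*exp(4*t) + C2*t*exp(4*t).
Apply the initial conditions: q(0) = -3/8 + C1 = -5 and q'(0) = C2 + 4*C1 = -3. Solving gives C1 = -37/8, C2 = 31/2.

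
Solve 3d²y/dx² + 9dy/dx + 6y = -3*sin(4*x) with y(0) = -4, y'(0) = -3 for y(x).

Divide through by 3: y'' + 3y' + 2y = -sin(4*x).
Characteristic equation r² + 3r + 2 = 0 factors as (r + 1)(r + 2) = 0, so r = -1, -2.
Hence y_h = C1*exp(-x) + C2*exp(-2*x).
Try y_p = A*cos(4*x) + B*sin(4*x). Substituting and equating the coefficients of cos(4x) and sin(4x) gives A = 3/85, B = 7/170, so y_p = 3*cos(4*x)/85 + 7*sin(4*x)/170.
General solution: y = 3*cos(4*x)/85 + 7*sin(4*x)/170 + C1*exp(-x) + C2*exp(-2*x).
Apply the initial conditions: y(0) = 3/85 + C1 + C2 = -4 and y'(0) = 14/85 - C1 - 2*C2 = -3. Solving gives C1 = -191/17, C2 = 36/5.

y = -191*exp(-x)/17 + 3*cos(4*x)/85 + 7*sin(4*x)/170 + 36*exp(-2*x)/5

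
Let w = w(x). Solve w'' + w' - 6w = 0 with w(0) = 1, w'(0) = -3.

Characteristic equation r² + r - 6 = 0 factors as (r + 3)(r - 2) = 0, so r = -3, 2.
Hence w_h = C1*exp(-3*x) + C2*exp(2*x).
Apply the initial conditions: w(0) = C1 + C2 = 1 and w'(0) = -3*C1 + 2*C2 = -3. Solving gives C1 = 1, C2 = 0.

w = exp(-3*x)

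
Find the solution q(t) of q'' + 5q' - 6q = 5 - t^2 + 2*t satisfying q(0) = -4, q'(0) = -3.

Characteristic equation r² + 5r - 6 = 0 factors as (r + 6)(r - 1) = 0, so r = -6, 1.
Hence q_h = C1*exp(-6*t) + C2*exp(t).
For the particular solution try q_p = A0 + A1*t + A2*t^2. Substituting and matching coefficients of each power of t gives A0 = -89/108, A1 = -1/18, A2 = 1/6, so q_p = -89/108 - t/18 + t^2/6.
General solution: q = -89/108 - t/18 + t^2/6 + C1*exp(-6*t) + C2*exp(t).
Apply the initial conditions: q(0) = -89/108 + C1 + C2 = -4 and q'(0) = -1/18 + C2 - 6*C1 = -3. Solving gives C1 = -25/756, C2 = -22/7.

q = -89/108 - 25*exp(-6*t)/756 - 22*exp(t)/7 - t/18 + t**2/6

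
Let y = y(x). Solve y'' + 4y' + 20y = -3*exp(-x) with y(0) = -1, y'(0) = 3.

Characteristic equation r² + 4r + 20 = 0 has discriminant (4)² - 4·(20) = -64 < 0, so r = -2 ± 4i.
Hence y_h = C1*cos(4*x)*exp(-2*x) + C2*exp(-2*x)*sin(4*x).
Try y_p = A*exp(-x). Substituting into the equation and dividing by exp(-x) gives A = -3/17, so y_p = -3*exp(-x)/17.
General solution: y = -3*exp(-x)/17 + C1*cos(4*x)*exp(-2*x) + C2*exp(-2*x)*sin(4*x).
Apply the initial conditions: y(0) = -3/17 + C1 = -1 and y'(0) = 3/17 - 2*C1 + 4*C2 = 3. Solving gives C1 = -14/17, C2 = 5/17.

y = -3*exp(-x)/17 - 14*cos(4*x)*exp(-2*x)/17 + 5*exp(-2*x)*sin(4*x)/17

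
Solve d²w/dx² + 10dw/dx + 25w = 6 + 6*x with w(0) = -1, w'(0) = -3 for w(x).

Characteristic equation r² + 10r + 25 = 0 has discriminant (10)² - 4·(25) = 0, so r = -5 is a repeated root.
Hence w_h = (C1 + C2*x)*exp(-5*x).
For the particular solution try w_p = A0 + A1*x. Substituting and matching coefficients of each power of x gives A0 = 18/125, A1 = 6/25, so w_p = 18/125 + 6*x/25.
General solution: w = 18/125 + 6*x/25 + C1*exp(-5*x) + C2*x*exp(-5*x).
Apply the initial conditions: w(0) = 18/125 + C1 = -1 and w'(0) = 6/25 + C2 - 5*C1 = -3. Solving gives C1 = -143/125, C2 = -224/25.

w = 18/125 - 143*exp(-5*x)/125 + 6*x/25 - 224*x*exp(-5*x)/25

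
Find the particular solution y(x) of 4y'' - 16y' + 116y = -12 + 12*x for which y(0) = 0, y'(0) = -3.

y = -75/841 + 3*x/29 - 552*exp(2*x)*sin(5*x)/841 + 75*cos(5*x)*exp(2*x)/841

Divide through by 4: y'' - 4y' + 29y = -3 + 3*x.
Characteristic equation r² - 4r + 29 = 0 has discriminant (-4)² - 4·(29) = -100 < 0, so r = 2 ± 5i.
Hence y_h = C1*cos(5*x)*exp(2*x) + C2*exp(2*x)*sin(5*x).
For the particular solution try y_p = A0 + A1*x. Substituting and matching coefficients of each power of x gives A0 = -75/841, A1 = 3/29, so y_p = -75/841 + 3*x/29.
General solution: y = -75/841 + 3*x/29 + C1*cos(5*x)*exp(2*x) + C2*exp(2*x)*sin(5*x).
Apply the initial conditions: y(0) = -75/841 + C1 = 0 and y'(0) = 3/29 + 2*C1 + 5*C2 = -3. Solving gives C1 = 75/841, C2 = -552/841.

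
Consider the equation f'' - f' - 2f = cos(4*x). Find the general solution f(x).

f = -9*cos(4*x)/170 - sin(4*x)/85 + C1*exp(2*x) + C2*exp(-x)

Characteristic equation r² - r - 2 = 0 factors as (r - 2)(r + 1) = 0, so r = 2, -1.
Hence f_h = C1*exp(2*x) + C2*exp(-x).
Try f_p = A*cos(4*x) + B*sin(4*x). Substituting and equating the coefficients of cos(4x) and sin(4x) gives A = -9/170, B = -1/85, so f_p = -9*cos(4*x)/170 - sin(4*x)/85.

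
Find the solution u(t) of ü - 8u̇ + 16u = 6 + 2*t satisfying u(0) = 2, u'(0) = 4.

u = 7/16 + t/8 + 25*exp(4*t)/16 - 19*t*exp(4*t)/8

Characteristic equation r² - 8r + 16 = 0 has discriminant (-8)² - 4·(16) = 0, so r = 4 is a repeated root.
Hence u_h = (C1 + C2*t)*exp(4*t).
For the particular solution try u_p = A0 + A1*t. Substituting and matching coefficients of each power of t gives A0 = 7/16, A1 = 1/8, so u_p = 7/16 + t/8.
General solution: u = 7/16 + t/8 + C1*exp(4*t) + C2*t*exp(4*t).
Apply the initial conditions: u(0) = 7/16 + C1 = 2 and u'(0) = 1/8 + C2 + 4*C1 = 4. Solving gives C1 = 25/16, C2 = -19/8.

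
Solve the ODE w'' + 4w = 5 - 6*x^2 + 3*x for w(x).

Characteristic equation r² + 4 = 0 has discriminant (0)² - 4·(4) = -16 < 0, so r = ± 2i.
Hence w_h = C1*cos(2*x) + C2*sin(2*x).
For the particular solution try w_p = A0 + A1*x + A2*x^2. Substituting and matching coefficients of each power of x gives A0 = 2, A1 = 3/4, A2 = -3/2, so w_p = 2 - 3*x^2/2 + 3*x/4.

w = 2 - 3*x**2/2 + 3*x/4 + C1*cos(2*x) + C2*sin(2*x)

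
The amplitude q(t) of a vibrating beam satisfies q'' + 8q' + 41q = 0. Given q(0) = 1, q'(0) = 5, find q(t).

Characteristic equation r² + 8r + 41 = 0 has discriminant (8)² - 4·(41) = -100 < 0, so r = -4 ± 5i.
Hence q_h = C1*cos(5*t)*exp(-4*t) + C2*exp(-4*t)*sin(5*t).
Apply the initial conditions: q(0) = C1 = 1 and q'(0) = -4*C1 + 5*C2 = 5. Solving gives C1 = 1, C2 = 9/5.

q = cos(5*t)*exp(-4*t) + 9*exp(-4*t)*sin(5*t)/5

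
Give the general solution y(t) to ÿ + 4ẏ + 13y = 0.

Characteristic equation r² + 4r + 13 = 0 has discriminant (4)² - 4·(13) = -36 < 0, so r = -2 ± 3i.
Hence y_h = C1*cos(3*t)*exp(-2*t) + C2*exp(-2*t)*sin(3*t).

y = C1*cos(3*t)*exp(-2*t) + C2*exp(-2*t)*sin(3*t)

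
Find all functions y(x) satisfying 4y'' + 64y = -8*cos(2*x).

y = -cos(2*x)/6 + C1*cos(4*x) + C2*sin(4*x)

Divide through by 4: y'' + 16y = -2*cos(2*x).
Characteristic equation r² + 16 = 0 has discriminant (0)² - 4·(16) = -64 < 0, so r = ± 4i.
Hence y_h = C1*cos(4*x) + C2*sin(4*x).
Try y_p = A*cos(2*x) + B*sin(2*x). Substituting and equating the coefficients of cos(2x) and sin(2x) gives A = -1/6, B = 0, so y_p = -cos(2*x)/6.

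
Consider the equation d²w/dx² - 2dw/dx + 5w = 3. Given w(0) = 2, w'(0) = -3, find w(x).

w = 3/5 - 11*exp(x)*sin(2*x)/5 + 7*cos(2*x)*exp(x)/5

Characteristic equation r² - 2r + 5 = 0 has discriminant (-2)² - 4·(5) = -16 < 0, so r = 1 ± 2i.
Hence w_h = C1*cos(2*x)*exp(x) + C2*exp(x)*sin(2*x).
For the particular solution try w_p = A0. Substituting and matching coefficients of each power of x gives A0 = 3/5, so w_p = 3/5.
General solution: w = 3/5 + C1*cos(2*x)*exp(x) + C2*exp(x)*sin(2*x).
Apply the initial conditions: w(0) = 3/5 + C1 = 2 and w'(0) = C1 + 2*C2 = -3. Solving gives C1 = 7/5, C2 = -11/5.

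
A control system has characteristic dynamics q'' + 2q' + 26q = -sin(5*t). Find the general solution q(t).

q = -sin(5*t)/101 + 10*cos(5*t)/101 + C1*cos(5*t)*exp(-t) + C2*exp(-t)*sin(5*t)

Characteristic equation r² + 2r + 26 = 0 has discriminant (2)² - 4·(26) = -100 < 0, so r = -1 ± 5i.
Hence q_h = C1*cos(5*t)*exp(-t) + C2*exp(-t)*sin(5*t).
Try q_p = A*cos(5*t) + B*sin(5*t). Substituting and equating the coefficients of cos(5t) and sin(5t) gives A = 10/101, B = -1/101, so q_p = -sin(5*t)/101 + 10*cos(5*t)/101.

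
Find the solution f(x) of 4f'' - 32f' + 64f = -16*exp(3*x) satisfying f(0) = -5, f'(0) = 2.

f = -exp(4*x) - 4*exp(3*x) + 18*x*exp(4*x)

Divide through by 4: f'' - 8f' + 16f = -4*exp(3*x).
Characteristic equation r² - 8r + 16 = 0 has discriminant (-8)² - 4·(16) = 0, so r = 4 is a repeated root.
Hence f_h = (C1 + C2*x)*exp(4*x).
Try f_p = A*exp(3*x). Substituting into the equation and dividing by exp(3*x) gives A = -4, so f_p = -4*exp(3*x).
General solution: f = -4*exp(3*x) + C1*exp(4*x) + C2*x*exp(4*x).
Apply the initial conditions: f(0) = -4 + C1 = -5 and f'(0) = -12 + C2 + 4*C1 = 2. Solving gives C1 = -1, C2 = 18.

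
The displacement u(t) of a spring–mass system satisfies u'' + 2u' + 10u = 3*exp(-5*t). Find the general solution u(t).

u = 3*exp(-5*t)/25 + C1*cos(3*t)*exp(-t) + C2*exp(-t)*sin(3*t)

Characteristic equation r² + 2r + 10 = 0 has discriminant (2)² - 4·(10) = -36 < 0, so r = -1 ± 3i.
Hence u_h = C1*cos(3*t)*exp(-t) + C2*exp(-t)*sin(3*t).
Try u_p = A*exp(-5*t). Substituting into the equation and dividing by exp(-5*t) gives A = 3/25, so u_p = 3*exp(-5*t)/25.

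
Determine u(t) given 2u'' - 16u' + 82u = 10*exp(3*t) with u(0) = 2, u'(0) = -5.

u = 5*exp(3*t)/26 - 333*exp(4*t)*sin(5*t)/130 + 47*cos(5*t)*exp(4*t)/26

Divide through by 2: u'' - 8u' + 41u = 5*exp(3*t).
Characteristic equation r² - 8r + 41 = 0 has discriminant (-8)² - 4·(41) = -100 < 0, so r = 4 ± 5i.
Hence u_h = C1*cos(5*t)*exp(4*t) + C2*exp(4*t)*sin(5*t).
Try u_p = A*exp(3*t). Substituting into the equation and dividing by exp(3*t) gives A = 5/26, so u_p = 5*exp(3*t)/26.
General solution: u = 5*exp(3*t)/26 + C1*cos(5*t)*exp(4*t) + C2*exp(4*t)*sin(5*t).
Apply the initial conditions: u(0) = 5/26 + C1 = 2 and u'(0) = 15/26 + 4*C1 + 5*C2 = -5. Solving gives C1 = 47/26, C2 = -333/130.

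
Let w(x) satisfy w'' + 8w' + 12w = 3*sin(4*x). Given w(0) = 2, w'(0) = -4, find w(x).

Characteristic equation r² + 8r + 12 = 0 factors as (r + 2)(r + 6) = 0, so r = -2, -6.
Hence w_h = C1*exp(-2*x) + C2*exp(-6*x).
Try w_p = A*cos(4*x) + B*sin(4*x). Substituting and equating the coefficients of cos(4x) and sin(4x) gives A = -6/65, B = -3/260, so w_p = -6*cos(4*x)/65 - 3*sin(4*x)/260.
General solution: w = -6*cos(4*x)/65 - 3*sin(4*x)/260 + C1*exp(-2*x) + C2*exp(-6*x).
Apply the initial conditions: w(0) = -6/65 + C1 + C2 = 2 and w'(0) = -3/65 - 6*C2 - 2*C1 = -4. Solving gives C1 = 43/20, C2 = -3/52.

w = -6*cos(4*x)/65 - 3*exp(-6*x)/52 - 3*sin(4*x)/260 + 43*exp(-2*x)/20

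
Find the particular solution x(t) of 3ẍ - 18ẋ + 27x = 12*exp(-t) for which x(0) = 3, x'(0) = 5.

Divide through by 3: x'' - 6x' + 9x = 4*exp(-t).
Characteristic equation r² - 6r + 9 = 0 has discriminant (-6)² - 4·(9) = 0, so r = 3 is a repeated root.
Hence x_h = (C1 + C2*t)*exp(3*t).
Try x_p = A*exp(-t). Substituting into the equation and dividing by exp(-t) gives A = 1/4, so x_p = exp(-t)/4.
General solution: x = exp(-t)/4 + C1*exp(3*t) + C2*t*exp(3*t).
Apply the initial conditions: x(0) = 1/4 + C1 = 3 and x'(0) = -1/4 + C2 + 3*C1 = 5. Solving gives C1 = 11/4, C2 = -3.

x = exp(-t)/4 + 11*exp(3*t)/4 - 3*t*exp(3*t)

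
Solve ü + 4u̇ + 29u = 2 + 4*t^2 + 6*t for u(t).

Characteristic equation r² + 4r + 29 = 0 has discriminant (4)² - 4·(29) = -100 < 0, so r = -2 ± 5i.
Hence u_h = C1*cos(5*t)*exp(-2*t) + C2*exp(-2*t)*sin(5*t).
For the particular solution try u_p = A0 + A1*t + A2*t^2. Substituting and matching coefficients of each power of t gives A0 = 882/24389, A1 = 142/841, A2 = 4/29, so u_p = 882/24389 + 4*t^2/29 + 142*t/841.

u = 882/24389 + 4*t**2/29 + 142*t/841 + C1*cos(5*t)*exp(-2*t) + C2*exp(-2*t)*sin(5*t)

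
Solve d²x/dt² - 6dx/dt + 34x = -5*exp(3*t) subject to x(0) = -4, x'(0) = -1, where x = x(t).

Characteristic equation r² - 6r + 34 = 0 has discriminant (-6)² - 4·(34) = -100 < 0, so r = 3 ± 5i.
Hence x_h = C1*cos(5*t)*exp(3*t) + C2*exp(3*t)*sin(5*t).
Try x_p = A*exp(3*t). Substituting into the equation and dividing by exp(3*t) gives A = -1/5, so x_p = -exp(3*t)/5.
General solution: x = -exp(3*t)/5 + C1*cos(5*t)*exp(3*t) + C2*exp(3*t)*sin(5*t).
Apply the initial conditions: x(0) = -1/5 + C1 = -4 and x'(0) = -3/5 + 3*C1 + 5*C2 = -1. Solving gives C1 = -19/5, C2 = 11/5.

x = -exp(3*t)/5 - 19*cos(5*t)*exp(3*t)/5 + 11*exp(3*t)*sin(5*t)/5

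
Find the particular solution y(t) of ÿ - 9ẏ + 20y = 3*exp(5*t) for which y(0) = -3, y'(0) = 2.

y = -14*exp(4*t) + 11*exp(5*t) + 3*t*exp(5*t)

Characteristic equation r² - 9r + 20 = 0 factors as (r - 5)(r - 4) = 0, so r = 5, 4.
Hence y_h = C1*exp(5*t) + C2*exp(4*t).
Since exp(5*t) solves the homogeneous equation (r = 5 is a root of multiplicity 1), multiply the trial by t. Try y_p = A*t*exp(5*t). Substituting into the equation and dividing by exp(5*t) gives A = 3, so y_p = 3*t*exp(5*t).
General solution: y = C1*exp(5*t) + C2*exp(4*t) + 3*t*exp(5*t).
Apply the initial conditions: y(0) = C1 + C2 = -3 and y'(0) = 3 + 4*C2 + 5*C1 = 2. Solving gives C1 = 11, C2 = -14.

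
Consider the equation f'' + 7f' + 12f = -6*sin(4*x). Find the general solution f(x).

f = 3*sin(4*x)/100 + 21*cos(4*x)/100 + C1*exp(-3*x) + C2*exp(-4*x)

Characteristic equation r² + 7r + 12 = 0 factors as (r + 3)(r + 4) = 0, so r = -3, -4.
Hence f_h = C1*exp(-3*x) + C2*exp(-4*x).
Try f_p = A*cos(4*x) + B*sin(4*x). Substituting and equating the coefficients of cos(4x) and sin(4x) gives A = 21/100, B = 3/100, so f_p = 3*sin(4*x)/100 + 21*cos(4*x)/100.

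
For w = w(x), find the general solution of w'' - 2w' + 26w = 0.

Characteristic equation r² - 2r + 26 = 0 has discriminant (-2)² - 4·(26) = -100 < 0, so r = 1 ± 5i.
Hence w_h = C1*cos(5*x)*exp(x) + C2*exp(x)*sin(5*x).

w = C1*cos(5*x)*exp(x) + C2*exp(x)*sin(5*x)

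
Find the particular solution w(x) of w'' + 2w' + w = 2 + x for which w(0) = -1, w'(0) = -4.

w = x - exp(-x) - 6*x*exp(-x)

Characteristic equation r² + 2r + 1 = 0 has discriminant (2)² - 4·(1) = 0, so r = -1 is a repeated root.
Hence w_h = (C1 + C2*x)*exp(-x).
For the particular solution try w_p = A0 + A1*x. Substituting and matching coefficients of each power of x gives A0 = 0, A1 = 1, so w_p = x.
General solution: w = x + C1*exp(-x) + C2*x*exp(-x).
Apply the initial conditions: w(0) = C1 = -1 and w'(0) = 1 + C2 - C1 = -4. Solving gives C1 = -1, C2 = -6.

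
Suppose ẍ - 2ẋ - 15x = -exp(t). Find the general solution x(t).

Characteristic equation r² - 2r - 15 = 0 factors as (r - 5)(r + 3) = 0, so r = 5, -3.
Hence x_h = C1*exp(5*t) + C2*exp(-3*t).
Try x_p = A*exp(t). Substituting into the equation and dividing by exp(t) gives A = 1/16, so x_p = exp(t)/16.

x = exp(t)/16 + C1*exp(5*t) + C2*exp(-3*t)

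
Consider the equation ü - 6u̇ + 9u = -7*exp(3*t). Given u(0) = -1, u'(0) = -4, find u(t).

u = -exp(3*t) - t*exp(3*t) - 7*t**2*exp(3*t)/2

Characteristic equation r² - 6r + 9 = 0 has discriminant (-6)² - 4·(9) = 0, so r = 3 is a repeated root.
Hence u_h = (C1 + C2*t)*exp(3*t).
Since exp(3*t) solves the homogeneous equation (r = 3 is a root of multiplicity 2), multiply the trial by t^2. Try u_p = A*t^2*exp(3*t). Substituting into the equation and dividing by exp(3*t) gives A = -7/2, so u_p = -7*t^2*exp(3*t)/2.
General solution: u = C1*exp(3*t) - 7*t^2*exp(3*t)/2 + C2*t*exp(3*t).
Apply the initial conditions: u(0) = C1 = -1 and u'(0) = C2 + 3*C1 = -4. Solving gives C1 = -1, C2 = -1.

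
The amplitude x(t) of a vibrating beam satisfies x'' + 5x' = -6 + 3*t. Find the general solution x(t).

Characteristic equation r² + 5r = 0 factors as (r + 5)r = 0, so r = -5, 0.
Hence x_h = C1*exp(-5*t) + C2.
Since 0 is a characteristic root (multiplicity 1), multiply the polynomial trial by t: try x_p = t*(A0 + A1*t). Substituting and matching coefficients of each power of t gives A0 = -33/25, A1 = 3/10, so x_p = -33*t/25 + 3*t^2/10.

x = C2 - 33*t/25 + 3*t**2/10 + C1*exp(-5*t)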